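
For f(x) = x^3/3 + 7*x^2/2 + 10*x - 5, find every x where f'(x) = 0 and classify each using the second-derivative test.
f'(x) = x^2 + 7*x + 10

Solve f'(x) = 0:
  Factor: x^2 + 7*x + 10 = (x + 2)*(x + 5) = 0.
  ⇒ x = -5, -2

f''(x) = 2*x + 7
Second-derivative test at each critical point:
  f''(-5) = -3 < 0 → local maximum
  f''(-2) = 3 > 0 → local minimum

Critical points: x = -5 (local maximum); x = -2 (local minimum)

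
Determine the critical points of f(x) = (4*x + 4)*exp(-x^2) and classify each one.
f'(x) = 4*(-2*x*(x + 1) + 1)*exp(-x^2)

Solve f'(x) = 0:
  f'(x) = (-8*x^2 - 8*x + 4)·exp(-x^2) and exp(-x^2) > 0 for every x, so f'(x) = 0 ⇔ -8*x^2 - 8*x + 4 = 0.
  Factor: -8*x^2 - 8*x + 4 = -4*(2*x^2 + 2*x - 1); 2*x^2 + 2*x - 1 = 0 has no rational roots; quadratic formula: x = (-2 ± √12)/4.
  ⇒ x = -sqrt(3)/2 - 1/2 ≈ -1.3660, -1/2 + sqrt(3)/2 ≈ 0.3660

f''(x) = 8*(2*x^2*(x + 1) - 3*x - 1)*exp(-x^2)
Second-derivative test at each critical point:
  f''(-1.3660) = 2.1441 > 0 → local minimum
  f''(0.3660) = -12.1190 < 0 → local maximum

Critical points: x = -sqrt(3)/2 - 1/2 ≈ -1.3660 (local minimum); x = -1/2 + sqrt(3)/2 ≈ 0.3660 (local maximum)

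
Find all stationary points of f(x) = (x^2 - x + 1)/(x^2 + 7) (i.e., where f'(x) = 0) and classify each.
f'(x) = (x^2 + 12*x - 7)/(x^4 + 14*x^2 + 49)

Solve f'(x) = 0:
  f'(x) = (x^2 + 12*x - 7)/(x^2 + 7)^2; the denominator is positive wherever f is defined, so f'(x) = 0 ⇔ x^2 + 12*x - 7 = 0.
  x^2 + 12*x - 7 = 0 has no rational roots; quadratic formula: x = (-12 ± √172)/2.
  ⇒ x = -sqrt(43) - 6 ≈ -12.5574, -6 + sqrt(43) ≈ 0.5574

f''(x) = 2*(-x^3 - 18*x^2 + 21*x + 42)/(x^6 + 21*x^4 + 147*x^2 + 343)
Second-derivative test at each critical point:
  f''(-12.5574) = -4.835e-04 < 0 → local maximum
  f''(0.5574) = 0.2454 > 0 → local minimum

Critical points: x = -sqrt(43) - 6 ≈ -12.5574 (local maximum); x = -6 + sqrt(43) ≈ 0.5574 (local minimum)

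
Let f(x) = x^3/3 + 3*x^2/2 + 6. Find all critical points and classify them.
f'(x) = x*(x + 3)

Solve f'(x) = 0:
  Factor: x^2 + 3*x = x*(x + 3) = 0.
  ⇒ x = -3, 0

f''(x) = 2*x + 3
Second-derivative test at each critical point:
  f''(-3) = -3 < 0 → local maximum
  f''(0) = 3 > 0 → local minimum

Critical points: x = -3 (local maximum); x = 0 (local minimum)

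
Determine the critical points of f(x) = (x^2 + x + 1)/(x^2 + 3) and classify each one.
f'(x) = (-x^2 + 4*x + 3)/(x^4 + 6*x^2 + 9)

Solve f'(x) = 0:
  f'(x) = -(x^2 - 4*x - 3)/(x^2 + 3)^2; the denominator is positive wherever f is defined, so f'(x) = 0 ⇔ -x^2 + 4*x + 3 = 0.
  x^2 - 4*x - 3 = 0 has no rational roots; quadratic formula: x = (4 ± √28)/2.
  ⇒ x = 2 - sqrt(7) ≈ -0.6458, 2 + sqrt(7) ≈ 4.6458

f''(x) = 2*(x^3 - 6*x^2 - 9*x + 6)/(x^6 + 9*x^4 + 27*x^2 + 27)
Second-derivative test at each critical point:
  f''(-0.6458) = 0.4532 > 0 → local minimum
  f''(4.6458) = -0.0088 < 0 → local maximum

Critical points: x = 2 - sqrt(7) ≈ -0.6458 (local minimum); x = 2 + sqrt(7) ≈ 4.6458 (local maximum)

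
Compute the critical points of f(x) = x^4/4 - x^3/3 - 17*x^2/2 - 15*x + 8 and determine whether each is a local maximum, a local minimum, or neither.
f'(x) = x^3 - x^2 - 17*x - 15

Solve f'(x) = 0:
  Factor: x^3 - x^2 - 17*x - 15 = (x - 5)*(x + 1)*(x + 3) = 0.
  ⇒ x = -3, -1, 5

f''(x) = 3*x^2 - 2*x - 17
Second-derivative test at each critical point:
  f''(-3) = 16 > 0 → local minimum
  f''(-1) = -12 < 0 → local maximum
  f''(5) = 48 > 0 → local minimum

Critical points: x = -3 (local minimum); x = -1 (local maximum); x = 5 (local minimum)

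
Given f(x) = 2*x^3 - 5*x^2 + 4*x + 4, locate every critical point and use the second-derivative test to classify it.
f'(x) = 6*x^2 - 10*x + 4

Solve f'(x) = 0:
  Factor: 6*x^2 - 10*x + 4 = 2*(x - 1)*(3*x - 2) = 0.
  ⇒ x = 2/3, 1

f''(x) = 12*x - 10
Second-derivative test at each critical point:
  f''(2/3) = -2 < 0 → local maximum
  f''(1) = 2 > 0 → local minimum

Critical points: x = 2/3 (local maximum); x = 1 (local minimum)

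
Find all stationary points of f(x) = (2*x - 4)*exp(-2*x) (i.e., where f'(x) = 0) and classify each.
f'(x) = 2*(5 - 2*x)*exp(-2*x)

Solve f'(x) = 0:
  f'(x) = (10 - 4*x)·exp(-2*x) and exp(-2*x) > 0 for every x, so f'(x) = 0 ⇔ 10 - 4*x = 0.
  Factor: 10 - 4*x = -2*(2*x - 5) = 0.
  ⇒ x = 5/2

f''(x) = 8*(x - 3)*exp(-2*x)
Second-derivative test at each critical point:
  f''(5/2) = -0.0270 < 0 → local maximum

Critical points: x = 5/2 (local maximum)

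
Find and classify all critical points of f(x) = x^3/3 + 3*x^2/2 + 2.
f'(x) = x*(x + 3)

Solve f'(x) = 0:
  Factor: x^2 + 3*x = x*(x + 3) = 0.
  ⇒ x = -3, 0

f''(x) = 2*x + 3
Second-derivative test at each critical point:
  f''(-3) = -3 < 0 → local maximum
  f''(0) = 3 > 0 → local minimum

Critical points: x = -3 (local maximum); x = 0 (local minimum)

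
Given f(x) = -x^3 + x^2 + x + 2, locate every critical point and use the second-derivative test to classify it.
f'(x) = -3*x^2 + 2*x + 1

Solve f'(x) = 0:
  Factor: -3*x^2 + 2*x + 1 = -(x - 1)*(3*x + 1) = 0.
  ⇒ x = -1/3, 1

f''(x) = 2 - 6*x
Second-derivative test at each critical point:
  f''(-1/3) = 4 > 0 → local minimum
  f''(1) = -4 < 0 → local maximum

Critical points: x = -1/3 (local minimum); x = 1 (local maximum)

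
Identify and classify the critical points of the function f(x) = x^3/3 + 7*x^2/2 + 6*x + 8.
f'(x) = x^2 + 7*x + 6

Solve f'(x) = 0:
  Factor: x^2 + 7*x + 6 = (x + 1)*(x + 6) = 0.
  ⇒ x = -6, -1

f''(x) = 2*x + 7
Second-derivative test at each critical point:
  f''(-6) = -5 < 0 → local maximum
  f''(-1) = 5 > 0 → local minimum

Critical points: x = -6 (local maximum); x = -1 (local minimum)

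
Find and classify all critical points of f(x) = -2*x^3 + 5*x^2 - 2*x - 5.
f'(x) = -6*x^2 + 10*x - 2

Solve f'(x) = 0:
  Factor: -6*x^2 + 10*x - 2 = -2*(3*x^2 - 5*x + 1); 3*x^2 - 5*x + 1 = 0 has no rational roots; quadratic formula: x = (5 ± √13)/6.
  ⇒ x = 5/6 - sqrt(13)/6 ≈ 0.2324, sqrt(13)/6 + 5/6 ≈ 1.4343

f''(x) = 10 - 12*x
Second-derivative test at each critical point:
  f''(0.2324) = 7.2111 > 0 → local minimum
  f''(1.4343) = -7.2111 < 0 → local maximum

Critical points: x = 5/6 - sqrt(13)/6 ≈ 0.2324 (local minimum); x = sqrt(13)/6 + 5/6 ≈ 1.4343 (local maximum)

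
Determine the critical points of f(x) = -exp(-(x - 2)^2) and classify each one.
f'(x) = 2*(x - 2)*exp(-(x - 2)^2)

Solve f'(x) = 0:
  f'(x) = (2*x - 4)·exp(-(x - 2)^2) and exp(-(x - 2)^2) > 0 for every x, so f'(x) = 0 ⇔ 2*x - 4 = 0.
  Factor: 2*x - 4 = 2*(x - 2) = 0.
  ⇒ x = 2

f''(x) = 2*(1 - 2*(x - 2)^2)*exp(-(x - 2)^2)
Second-derivative test at each critical point:
  f''(2) = 2 > 0 → local minimum

Critical points: x = 2 (local minimum)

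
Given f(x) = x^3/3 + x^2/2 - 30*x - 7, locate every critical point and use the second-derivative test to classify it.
f'(x) = x^2 + x - 30

Solve f'(x) = 0:
  Factor: x^2 + x - 30 = (x - 5)*(x + 6) = 0.
  ⇒ x = -6, 5

f''(x) = 2*x + 1
Second-derivative test at each critical point:
  f''(-6) = -11 < 0 → local maximum
  f''(5) = 11 > 0 → local minimum

Critical points: x = -6 (local maximum); x = 5 (local minimum)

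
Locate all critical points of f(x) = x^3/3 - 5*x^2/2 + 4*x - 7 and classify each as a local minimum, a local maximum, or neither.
f'(x) = x^2 - 5*x + 4

Solve f'(x) = 0:
  Factor: x^2 - 5*x + 4 = (x - 4)*(x - 1) = 0.
  ⇒ x = 1, 4

f''(x) = 2*x - 5
Second-derivative test at each critical point:
  f''(1) = -3 < 0 → local maximum
  f''(4) = 3 > 0 → local minimum

Critical points: x = 1 (local maximum); x = 4 (local minimum)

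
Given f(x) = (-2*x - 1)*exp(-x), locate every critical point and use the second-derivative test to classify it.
f'(x) = (2*x - 1)*exp(-x)

Solve f'(x) = 0:
  f'(x) = (2*x - 1)·exp(-x) and exp(-x) > 0 for every x, so f'(x) = 0 ⇔ 2*x - 1 = 0.
  2*x - 1 = 0.
  ⇒ x = 1/2

f''(x) = (3 - 2*x)*exp(-x)
Second-derivative test at each critical point:
  f''(1/2) = 1.2131 > 0 → local minimum

Critical points: x = 1/2 (local minimum)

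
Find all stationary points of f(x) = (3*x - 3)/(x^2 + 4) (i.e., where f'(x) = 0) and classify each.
f'(x) = 3*(x^2 - 2*x*(x - 1) + 4)/(x^2 + 4)^2

Solve f'(x) = 0:
  f'(x) = -3*(x^2 - 2*x - 4)/(x^2 + 4)^2; the denominator is positive wherever f is defined, so f'(x) = 0 ⇔ -3*x^2 + 6*x + 12 = 0.
  Factor: -3*x^2 + 6*x + 12 = -3*(x^2 - 2*x - 4); x^2 - 2*x - 4 = 0 has no rational roots; quadratic formula: x = (2 ± √20)/2.
  ⇒ x = 1 - sqrt(5) ≈ -1.2361, 1 + sqrt(5) ≈ 3.2361

f''(x) = 6*(4*x^2*(x - 1) + (1 - 3*x)*(x^2 + 4))/(x^2 + 4)^3
Second-derivative test at each critical point:
  f''(-1.2361) = 0.4391 > 0 → local minimum
  f''(3.2361) = -0.0641 < 0 → local maximum

Critical points: x = 1 - sqrt(5) ≈ -1.2361 (local minimum); x = 1 + sqrt(5) ≈ 3.2361 (local maximum)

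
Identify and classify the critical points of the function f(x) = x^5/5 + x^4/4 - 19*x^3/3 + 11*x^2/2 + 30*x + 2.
f'(x) = x^4 + x^3 - 19*x^2 + 11*x + 30

Solve f'(x) = 0:
  Factor: x^4 + x^3 - 19*x^2 + 11*x + 30 = (x - 3)*(x - 2)*(x + 1)*(x + 5) = 0.
  ⇒ x = -5, -1, 2, 3

f''(x) = 4*x^3 + 3*x^2 - 38*x + 11
Second-derivative test at each critical point:
  f''(-5) = -224 < 0 → local maximum
  f''(-1) = 48 > 0 → local minimum
  f''(2) = -21 < 0 → local maximum
  f''(3) = 32 > 0 → local minimum

Critical points: x = -5 (local maximum); x = -1 (local minimum); x = 2 (local maximum); x = 3 (local minimum)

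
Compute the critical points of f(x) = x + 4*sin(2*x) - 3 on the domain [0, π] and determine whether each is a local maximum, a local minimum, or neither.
f'(x) = 8*cos(2*x) + 1

Solve f'(x) = 0 on [0, π]:
  f'(x) = 0 ⇔ cos(2*x) = -1/8, i.e. 2*x = ±arccos(-1/8) + 2nπ; keep the solutions lying in [0, π].
  ⇒ x = acos(-1/8)/2 ≈ 0.8481, pi - acos(-1/8)/2 ≈ 2.2935

f''(x) = -16*sin(2*x)
Second-derivative test at each critical point:
  f''(0.8481) = -15.8745 < 0 → local maximum
  f''(2.2935) = 15.8745 > 0 → local minimum

Critical points: x = acos(-1/8)/2 ≈ 0.8481 (local maximum); x = pi - acos(-1/8)/2 ≈ 2.2935 (local minimum)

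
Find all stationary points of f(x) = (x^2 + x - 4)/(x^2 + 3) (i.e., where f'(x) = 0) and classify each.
f'(x) = (-x^2 + 14*x + 3)/(x^4 + 6*x^2 + 9)

Solve f'(x) = 0:
  f'(x) = -(x^2 - 14*x - 3)/(x^2 + 3)^2; the denominator is positive wherever f is defined, so f'(x) = 0 ⇔ -x^2 + 14*x + 3 = 0.
  x^2 - 14*x - 3 = 0 has no rational roots; quadratic formula: x = (14 ± √208)/2.
  ⇒ x = 7 - 2*sqrt(13) ≈ -0.2111, 7 + 2*sqrt(13) ≈ 14.2111

f''(x) = 2*(x^3 - 21*x^2 - 9*x + 21)/(x^6 + 9*x^4 + 27*x^2 + 27)
Second-derivative test at each critical point:
  f''(-0.2111) = 1.5559 > 0 → local minimum
  f''(14.2111) = -3.433e-04 < 0 → local maximum

Critical points: x = 7 - 2*sqrt(13) ≈ -0.2111 (local minimum); x = 7 + 2*sqrt(13) ≈ 14.2111 (local maximum)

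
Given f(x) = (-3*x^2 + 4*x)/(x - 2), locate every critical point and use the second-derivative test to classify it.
f'(x) = (-3*x^2 + 12*x - 8)/(x^2 - 4*x + 4)

Solve f'(x) = 0:
  f'(x) = -(3*x^2 - 12*x + 8)/(x - 2)^2; the denominator is positive wherever f is defined, so f'(x) = 0 ⇔ -3*x^2 + 12*x - 8 = 0.
  3*x^2 - 12*x + 8 = 0 has no rational roots; quadratic formula: x = (12 ± √48)/6.
  ⇒ x = 2 - 2*sqrt(3)/3 ≈ 0.8453, 2*sqrt(3)/3 + 2 ≈ 3.1547

f''(x) = -8/(x^3 - 6*x^2 + 12*x - 8)
Second-derivative test at each critical point:
  f''(0.8453) = 5.1962 > 0 → local minimum
  f''(3.1547) = -5.1962 < 0 → local maximum

Critical points: x = 2 - 2*sqrt(3)/3 ≈ 0.8453 (local minimum); x = 2*sqrt(3)/3 + 2 ≈ 3.1547 (local maximum)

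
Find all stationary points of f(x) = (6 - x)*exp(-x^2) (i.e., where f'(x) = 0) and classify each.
f'(x) = (2*x*(x - 6) - 1)*exp(-x^2)

Solve f'(x) = 0:
  f'(x) = (2*x^2 - 12*x - 1)·exp(-x^2) and exp(-x^2) > 0 for every x, so f'(x) = 0 ⇔ 2*x^2 - 12*x - 1 = 0.
  2*x^2 - 12*x - 1 = 0 has no rational roots; quadratic formula: x = (12 ± √152)/4.
  ⇒ x = 3 - sqrt(38)/2 ≈ -0.0822, 3 + sqrt(38)/2 ≈ 6.0822

f''(x) = 2*(2*x^2*(6 - x) + 3*x - 6)*exp(-x^2)
Second-derivative test at each critical point:
  f''(-0.0822) = -12.2458 < 0 → local maximum
  f''(6.0822) = 1.059e-15 > 0 → local minimum

Critical points: x = 3 - sqrt(38)/2 ≈ -0.0822 (local maximum); x = 3 + sqrt(38)/2 ≈ 6.0822 (local minimum)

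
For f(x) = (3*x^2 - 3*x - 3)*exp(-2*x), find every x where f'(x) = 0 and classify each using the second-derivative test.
f'(x) = 3*(-2*x^2 + 4*x + 1)*exp(-2*x)

Solve f'(x) = 0:
  f'(x) = (-6*x^2 + 12*x + 3)·exp(-2*x) and exp(-2*x) > 0 for every x, so f'(x) = 0 ⇔ -6*x^2 + 12*x + 3 = 0.
  Factor: -6*x^2 + 12*x + 3 = -3*(2*x^2 - 4*x - 1); 2*x^2 - 4*x - 1 = 0 has no rational roots; quadratic formula: x = (4 ± √24)/4.
  ⇒ x = 1 - sqrt(6)/2 ≈ -0.2247, 1 + sqrt(6)/2 ≈ 2.2247

f''(x) = 6*(2*x^2 - 6*x + 1)*exp(-2*x)
Second-derivative test at each critical point:
  f''(-0.2247) = 23.0376 > 0 → local minimum
  f''(2.2247) = -0.1717 < 0 → local maximum

Critical points: x = 1 - sqrt(6)/2 ≈ -0.2247 (local minimum); x = 1 + sqrt(6)/2 ≈ 2.2247 (local maximum)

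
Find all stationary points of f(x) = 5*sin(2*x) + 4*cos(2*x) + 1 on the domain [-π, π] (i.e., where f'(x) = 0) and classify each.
f'(x) = -8*sin(2*x) + 10*cos(2*x)

Solve f'(x) = 0 on [-π, π]:
  f'(x) = 0 ⇔ 5*cos(2*x) = 4*sin(2*x) ⇔ tan(2*x) = 5/4, i.e. 2*x = arctan(5/4) + nπ; keep the solutions lying in [-π, π].
  ⇒ x = -pi + atan(5/4)/2 ≈ -2.6936, -pi/2 + atan(5/4)/2 ≈ -1.1228, atan(5/4)/2 ≈ 0.4480, atan(5/4)/2 + pi/2 ≈ 2.0188

f''(x) = -20*sin(2*x) - 16*cos(2*x)
Second-derivative test at each critical point:
  f''(-2.6936) = -25.6125 < 0 → local maximum
  f''(-1.1228) = 25.6125 > 0 → local minimum
  f''(0.4480) = -25.6125 < 0 → local maximum
  f''(2.0188) = 25.6125 > 0 → local minimum

Critical points: x = -pi + atan(5/4)/2 ≈ -2.6936 (local maximum); x = -pi/2 + atan(5/4)/2 ≈ -1.1228 (local minimum); x = atan(5/4)/2 ≈ 0.4480 (local maximum); x = atan(5/4)/2 + pi/2 ≈ 2.0188 (local minimum)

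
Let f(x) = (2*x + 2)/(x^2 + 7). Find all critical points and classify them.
f'(x) = 2*(x^2 - 2*x*(x + 1) + 7)/(x^2 + 7)^2

Solve f'(x) = 0:
  f'(x) = -2*(x^2 + 2*x - 7)/(x^2 + 7)^2; the denominator is positive wherever f is defined, so f'(x) = 0 ⇔ -2*x^2 - 4*x + 14 = 0.
  Factor: -2*x^2 - 4*x + 14 = -2*(x^2 + 2*x - 7); x^2 + 2*x - 7 = 0 has no rational roots; quadratic formula: x = (-2 ± √32)/2.
  ⇒ x = -2*sqrt(2) - 1 ≈ -3.8284, -1 + 2*sqrt(2) ≈ 1.8284

f''(x) = 4*(4*x^2*(x + 1) - (3*x + 1)*(x^2 + 7))/(x^2 + 7)^3
Second-derivative test at each critical point:
  f''(-3.8284) = 0.0241 > 0 → local minimum
  f''(1.8284) = -0.1058 < 0 → local maximum

Critical points: x = -2*sqrt(2) - 1 ≈ -3.8284 (local minimum); x = -1 + 2*sqrt(2) ≈ 1.8284 (local maximum)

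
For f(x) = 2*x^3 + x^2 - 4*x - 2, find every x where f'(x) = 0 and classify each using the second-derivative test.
f'(x) = 6*x^2 + 2*x - 4

Solve f'(x) = 0:
  Factor: 6*x^2 + 2*x - 4 = 2*(x + 1)*(3*x - 2) = 0.
  ⇒ x = -1, 2/3

f''(x) = 12*x + 2
Second-derivative test at each critical point:
  f''(-1) = -10 < 0 → local maximum
  f''(2/3) = 10 > 0 → local minimum

Critical points: x = -1 (local maximum); x = 2/3 (local minimum)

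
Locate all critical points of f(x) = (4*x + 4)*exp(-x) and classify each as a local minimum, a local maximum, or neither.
f'(x) = -4*x*exp(-x)

Solve f'(x) = 0:
  f'(x) = (-4*x)·exp(-x) and exp(-x) > 0 for every x, so f'(x) = 0 ⇔ -4*x = 0.
  -4*x = 0.
  ⇒ x = 0

f''(x) = 4*(x - 1)*exp(-x)
Second-derivative test at each critical point:
  f''(0) = -4 < 0 → local maximum

Critical points: x = 0 (local maximum)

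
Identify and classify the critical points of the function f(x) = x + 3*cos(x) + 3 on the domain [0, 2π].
f'(x) = 1 - 3*sin(x)

Solve f'(x) = 0 on [0, 2π]:
  f'(x) = 0 ⇔ sin(x) = 1/3, i.e. x = arcsin(1/3) + 2nπ or x = π − arcsin(1/3) + 2nπ; keep the solutions lying in [0, 2π].
  ⇒ x = asin(1/3) ≈ 0.3398, pi - asin(1/3) ≈ 2.8018

f''(x) = -3*cos(x)
Second-derivative test at each critical point:
  f''(0.3398) = -2.8284 < 0 → local maximum
  f''(2.8018) = 2.8284 > 0 → local minimum

Critical points: x = asin(1/3) ≈ 0.3398 (local maximum); x = pi - asin(1/3) ≈ 2.8018 (local minimum)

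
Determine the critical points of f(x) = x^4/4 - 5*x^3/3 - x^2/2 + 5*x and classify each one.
f'(x) = x^3 - 5*x^2 - x + 5

Solve f'(x) = 0:
  Factor: x^3 - 5*x^2 - x + 5 = (x - 5)*(x - 1)*(x + 1) = 0.
  ⇒ x = -1, 1, 5

f''(x) = 3*x^2 - 10*x - 1
Second-derivative test at each critical point:
  f''(-1) = 12 > 0 → local minimum
  f''(1) = -8 < 0 → local maximum
  f''(5) = 24 > 0 → local minimum

Critical points: x = -1 (local minimum); x = 1 (local maximum); x = 5 (local minimum)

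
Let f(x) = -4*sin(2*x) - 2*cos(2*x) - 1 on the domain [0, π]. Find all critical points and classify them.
f'(x) = 4*sin(2*x) - 8*cos(2*x)

Solve f'(x) = 0 on [0, π]:
  f'(x) = 0 ⇔ -4*cos(2*x) = -2*sin(2*x) ⇔ tan(2*x) = 2, i.e. 2*x = arctan(2) + nπ; keep the solutions lying in [0, π].
  ⇒ x = atan(2)/2 ≈ 0.5536, atan(2)/2 + pi/2 ≈ 2.1244

f''(x) = 16*sin(2*x) + 8*cos(2*x)
Second-derivative test at each critical point:
  f''(0.5536) = 17.8885 > 0 → local minimum
  f''(2.1244) = -17.8885 < 0 → local maximum

Critical points: x = atan(2)/2 ≈ 0.5536 (local minimum); x = atan(2)/2 + pi/2 ≈ 2.1244 (local maximum)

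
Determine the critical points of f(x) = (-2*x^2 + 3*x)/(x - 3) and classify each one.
f'(x) = (-2*x^2 + 12*x - 9)/(x^2 - 6*x + 9)

Solve f'(x) = 0:
  f'(x) = -(2*x^2 - 12*x + 9)/(x - 3)^2; the denominator is positive wherever f is defined, so f'(x) = 0 ⇔ -2*x^2 + 12*x - 9 = 0.
  2*x^2 - 12*x + 9 = 0 has no rational roots; quadratic formula: x = (12 ± √72)/4.
  ⇒ x = 3 - 3*sqrt(2)/2 ≈ 0.8787, 3*sqrt(2)/2 + 3 ≈ 5.1213

f''(x) = -18/(x^3 - 9*x^2 + 27*x - 27)
Second-derivative test at each critical point:
  f''(0.8787) = 1.8856 > 0 → local minimum
  f''(5.1213) = -1.8856 < 0 → local maximum

Critical points: x = 3 - 3*sqrt(2)/2 ≈ 0.8787 (local minimum); x = 3*sqrt(2)/2 + 3 ≈ 5.1213 (local maximum)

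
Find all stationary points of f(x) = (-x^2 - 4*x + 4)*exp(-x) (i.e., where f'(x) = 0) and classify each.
f'(x) = (x^2 + 2*x - 8)*exp(-x)

Solve f'(x) = 0:
  f'(x) = (x^2 + 2*x - 8)·exp(-x) and exp(-x) > 0 for every x, so f'(x) = 0 ⇔ x^2 + 2*x - 8 = 0.
  Factor: x^2 + 2*x - 8 = (x - 2)*(x + 4) = 0.
  ⇒ x = -4, 2

f''(x) = (10 - x^2)*exp(-x)
Second-derivative test at each critical point:
  f''(-4) = -327.5889 < 0 → local maximum
  f''(2) = 0.8120 > 0 → local minimum

Critical points: x = -4 (local maximum); x = 2 (local minimum)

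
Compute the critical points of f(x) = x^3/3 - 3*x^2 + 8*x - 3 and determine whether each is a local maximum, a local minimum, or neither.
f'(x) = x^2 - 6*x + 8

Solve f'(x) = 0:
  Factor: x^2 - 6*x + 8 = (x - 4)*(x - 2) = 0.
  ⇒ x = 2, 4

f''(x) = 2*x - 6
Second-derivative test at each critical point:
  f''(2) = -2 < 0 → local maximum
  f''(4) = 2 > 0 → local minimum

Critical points: x = 2 (local maximum); x = 4 (local minimum)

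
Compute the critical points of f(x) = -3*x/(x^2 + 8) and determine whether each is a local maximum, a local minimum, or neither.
f'(x) = 3*(x^2 - 8)/(x^2 + 8)^2

Solve f'(x) = 0:
  f'(x) = 3*(x^2 - 8)/(x^2 + 8)^2; the denominator is positive wherever f is defined, so f'(x) = 0 ⇔ 3*x^2 - 24 = 0.
  Factor: 3*x^2 - 24 = 3*(x^2 - 8); x^2 - 8 = 0 has no rational roots; quadratic formula: x = (0 ± √32)/2.
  ⇒ x = -2*sqrt(2) ≈ -2.8284, 2*sqrt(2) ≈ 2.8284

f''(x) = 6*x*(24 - x^2)/(x^2 + 8)^3
Second-derivative test at each critical point:
  f''(-2.8284) = -0.0663 < 0 → local maximum
  f''(2.8284) = 0.0663 > 0 → local minimum

Critical points: x = -2*sqrt(2) ≈ -2.8284 (local maximum); x = 2*sqrt(2) ≈ 2.8284 (local minimum)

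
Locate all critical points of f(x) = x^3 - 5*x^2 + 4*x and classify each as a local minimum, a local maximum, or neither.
f'(x) = 3*x^2 - 10*x + 4

Solve f'(x) = 0:
  3*x^2 - 10*x + 4 = 0 has no rational roots; quadratic formula: x = (10 ± √52)/6.
  ⇒ x = 5/3 - sqrt(13)/3 ≈ 0.4648, sqrt(13)/3 + 5/3 ≈ 2.8685

f''(x) = 6*x - 10
Second-derivative test at each critical point:
  f''(0.4648) = -7.2111 < 0 → local maximum
  f''(2.8685) = 7.2111 > 0 → local minimum

Critical points: x = 5/3 - sqrt(13)/3 ≈ 0.4648 (local maximum); x = sqrt(13)/3 + 5/3 ≈ 2.8685 (local minimum)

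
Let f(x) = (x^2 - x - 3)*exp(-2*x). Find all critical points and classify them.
f'(x) = (-2*x^2 + 4*x + 5)*exp(-2*x)

Solve f'(x) = 0:
  f'(x) = (-2*x^2 + 4*x + 5)·exp(-2*x) and exp(-2*x) > 0 for every x, so f'(x) = 0 ⇔ -2*x^2 + 4*x + 5 = 0.
  2*x^2 - 4*x - 5 = 0 has no rational roots; quadratic formula: x = (4 ± √56)/4.
  ⇒ x = 1 - sqrt(14)/2 ≈ -0.8708, 1 + sqrt(14)/2 ≈ 2.8708

f''(x) = 2*(2*x^2 - 6*x - 3)*exp(-2*x)
Second-derivative test at each critical point:
  f''(-0.8708) = 42.7057 > 0 → local minimum
  f''(2.8708) = -0.0240 < 0 → local maximum

Critical points: x = 1 - sqrt(14)/2 ≈ -0.8708 (local minimum); x = 1 + sqrt(14)/2 ≈ 2.8708 (local maximum)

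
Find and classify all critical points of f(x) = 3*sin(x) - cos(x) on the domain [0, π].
f'(x) = sin(x) + 3*cos(x)

Solve f'(x) = 0 on [0, π]:
  f'(x) = 0 ⇔ 3*cos(x) = -sin(x) ⇔ tan(x) = -3, i.e. x = arctan(-3) + nπ; keep the solutions lying in [0, π].
  ⇒ x = pi - atan(3) ≈ 1.8925

f''(x) = -3*sin(x) + cos(x)
Second-derivative test at each critical point:
  f''(1.8925) = -3.1623 < 0 → local maximum

Critical points: x = pi - atan(3) ≈ 1.8925 (local maximum)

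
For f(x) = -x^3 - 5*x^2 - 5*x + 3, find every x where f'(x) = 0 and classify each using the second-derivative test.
f'(x) = -3*x^2 - 10*x - 5

Solve f'(x) = 0:
  3*x^2 + 10*x + 5 = 0 has no rational roots; quadratic formula: x = (-10 ± √40)/6.
  ⇒ x = -5/3 - sqrt(10)/3 ≈ -2.7208, -5/3 + sqrt(10)/3 ≈ -0.6126

f''(x) = -6*x - 10
Second-derivative test at each critical point:
  f''(-2.7208) = 6.3246 > 0 → local minimum
  f''(-0.6126) = -6.3246 < 0 → local maximum

Critical points: x = -5/3 - sqrt(10)/3 ≈ -2.7208 (local minimum); x = -5/3 + sqrt(10)/3 ≈ -0.6126 (local maximum)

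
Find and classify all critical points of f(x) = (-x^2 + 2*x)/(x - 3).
f'(x) = (-x^2 + 6*x - 6)/(x^2 - 6*x + 9)

Solve f'(x) = 0:
  f'(x) = -(x^2 - 6*x + 6)/(x - 3)^2; the denominator is positive wherever f is defined, so f'(x) = 0 ⇔ -x^2 + 6*x - 6 = 0.
  x^2 - 6*x + 6 = 0 has no rational roots; quadratic formula: x = (6 ± √12)/2.
  ⇒ x = 3 - sqrt(3) ≈ 1.2679, sqrt(3) + 3 ≈ 4.7321

f''(x) = -6/(x^3 - 9*x^2 + 27*x - 27)
Second-derivative test at each critical point:
  f''(1.2679) = 1.1547 > 0 → local minimum
  f''(4.7321) = -1.1547 < 0 → local maximum

Critical points: x = 3 - sqrt(3) ≈ 1.2679 (local minimum); x = sqrt(3) + 3 ≈ 4.7321 (local maximum)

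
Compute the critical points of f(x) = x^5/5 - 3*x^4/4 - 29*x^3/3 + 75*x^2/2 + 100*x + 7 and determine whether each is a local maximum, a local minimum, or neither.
f'(x) = x^4 - 3*x^3 - 29*x^2 + 75*x + 100

Solve f'(x) = 0:
  Factor: x^4 - 3*x^3 - 29*x^2 + 75*x + 100 = (x - 5)*(x - 4)*(x + 1)*(x + 5) = 0.
  ⇒ x = -5, -1, 4, 5

f''(x) = 4*x^3 - 9*x^2 - 58*x + 75
Second-derivative test at each critical point:
  f''(-5) = -360 < 0 → local maximum
  f''(-1) = 120 > 0 → local minimum
  f''(4) = -45 < 0 → local maximum
  f''(5) = 60 > 0 → local minimum

Critical points: x = -5 (local maximum); x = -1 (local minimum); x = 4 (local maximum); x = 5 (local minimum)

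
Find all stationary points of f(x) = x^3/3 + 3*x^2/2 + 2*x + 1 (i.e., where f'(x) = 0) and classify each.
f'(x) = x^2 + 3*x + 2

Solve f'(x) = 0:
  Factor: x^2 + 3*x + 2 = (x + 1)*(x + 2) = 0.
  ⇒ x = -2, -1

f''(x) = 2*x + 3
Second-derivative test at each critical point:
  f''(-2) = -1 < 0 → local maximum
  f''(-1) = 1 > 0 → local minimum

Critical points: x = -2 (local maximum); x = -1 (local minimum)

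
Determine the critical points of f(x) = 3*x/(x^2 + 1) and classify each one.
f'(x) = 3*(1 - x^2)/(x^4 + 2*x^2 + 1)

Solve f'(x) = 0:
  f'(x) = -3*(x - 1)*(x + 1)/(x^2 + 1)^2; the denominator is positive wherever f is defined, so f'(x) = 0 ⇔ 3 - 3*x^2 = 0.
  Factor: 3 - 3*x^2 = -3*(x - 1)*(x + 1) = 0.
  ⇒ x = -1, 1

f''(x) = 6*x*(x^2 - 3)/(x^2 + 1)^3
Second-derivative test at each critical point:
  f''(-1) = 3/2 > 0 → local minimum
  f''(1) = -3/2 < 0 → local maximum

Critical points: x = -1 (local minimum); x = 1 (local maximum)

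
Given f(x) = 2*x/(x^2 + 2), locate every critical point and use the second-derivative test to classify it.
f'(x) = 2*(2 - x^2)/(x^4 + 4*x^2 + 4)

Solve f'(x) = 0:
  f'(x) = -2*(x^2 - 2)/(x^2 + 2)^2; the denominator is positive wherever f is defined, so f'(x) = 0 ⇔ 4 - 2*x^2 = 0.
  Factor: 4 - 2*x^2 = -2*(x^2 - 2); x^2 - 2 = 0 has no rational roots; quadratic formula: x = (0 ± √8)/2.
  ⇒ x = -sqrt(2) ≈ -1.4142, sqrt(2) ≈ 1.4142

f''(x) = 4*x*(x^2 - 6)/(x^2 + 2)^3
Second-derivative test at each critical point:
  f''(-1.4142) = 0.3536 > 0 → local minimum
  f''(1.4142) = -0.3536 < 0 → local maximum

Critical points: x = -sqrt(2) ≈ -1.4142 (local minimum); x = sqrt(2) ≈ 1.4142 (local maximum)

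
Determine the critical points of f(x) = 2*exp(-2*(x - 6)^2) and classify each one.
f'(x) = 8*(6 - x)*exp(-2*(x - 6)^2)

Solve f'(x) = 0:
  f'(x) = (48 - 8*x)·exp(-2*(x - 6)^2) and exp(-2*(x - 6)^2) > 0 for every x, so f'(x) = 0 ⇔ 48 - 8*x = 0.
  Factor: 48 - 8*x = -8*(x - 6) = 0.
  ⇒ x = 6

f''(x) = 8*(4*(x - 6)^2 - 1)*exp(-2*(x - 6)^2)
Second-derivative test at each critical point:
  f''(6) = -8 < 0 → local maximum

Critical points: x = 6 (local maximum)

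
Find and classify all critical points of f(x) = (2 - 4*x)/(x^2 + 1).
f'(x) = 4*(x^2 - x - 1)/(x^4 + 2*x^2 + 1)

Solve f'(x) = 0:
  f'(x) = 4*(x^2 - x - 1)/(x^2 + 1)^2; the denominator is positive wherever f is defined, so f'(x) = 0 ⇔ 4*x^2 - 4*x - 4 = 0.
  Factor: 4*x^2 - 4*x - 4 = 4*(x^2 - x - 1); x^2 - x - 1 = 0 has no rational roots; quadratic formula: x = (1 ± √5)/2.
  ⇒ x = 1/2 - sqrt(5)/2 ≈ -0.6180, 1/2 + sqrt(5)/2 ≈ 1.6180

f''(x) = 4*(4*x^2*(1 - 2*x) + (6*x - 1)*(x^2 + 1))/(x^2 + 1)^3
Second-derivative test at each critical point:
  f''(-0.6180) = -4.6833 < 0 → local maximum
  f''(1.6180) = 0.6833 > 0 → local minimum

Critical points: x = 1/2 - sqrt(5)/2 ≈ -0.6180 (local maximum); x = 1/2 + sqrt(5)/2 ≈ 1.6180 (local minimum)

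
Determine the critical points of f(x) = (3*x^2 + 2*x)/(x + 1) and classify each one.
f'(x) = (3*x^2 + 6*x + 2)/(x^2 + 2*x + 1)

Solve f'(x) = 0:
  f'(x) = (3*x^2 + 6*x + 2)/(x + 1)^2; the denominator is positive wherever f is defined, so f'(x) = 0 ⇔ 3*x^2 + 6*x + 2 = 0.
  3*x^2 + 6*x + 2 = 0 has no rational roots; quadratic formula: x = (-6 ± √12)/6.
  ⇒ x = -1 - sqrt(3)/3 ≈ -1.5774, -1 + sqrt(3)/3 ≈ -0.4226

f''(x) = 2/(x^3 + 3*x^2 + 3*x + 1)
Second-derivative test at each critical point:
  f''(-1.5774) = -10.3923 < 0 → local maximum
  f''(-0.4226) = 10.3923 > 0 → local minimum

Critical points: x = -1 - sqrt(3)/3 ≈ -1.5774 (local maximum); x = -1 + sqrt(3)/3 ≈ -0.4226 (local minimum)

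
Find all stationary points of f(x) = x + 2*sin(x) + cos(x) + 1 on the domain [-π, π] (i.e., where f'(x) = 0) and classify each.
f'(x) = -sin(x) + 2*cos(x) + 1

Solve f'(x) = 0 on [-π, π]:
  f'(x) = 0 ⇔ -sin(x) + 2*cos(x) = -1. Write the left side as R·cos(x + φ) with R = √(2² + 1²) = sqrt(5), cos φ = 2*sqrt(5)/5, sin φ = sqrt(5)/5; then cos(x + φ) = -sqrt(5)/5. Solve for x and keep the solutions lying in [-π, π].
  ⇒ x = -pi + atan(3/4) ≈ -2.4981, pi/2 ≈ 1.5708

f''(x) = -2*sin(x) - cos(x)
Second-derivative test at each critical point:
  f''(-2.4981) = 2 > 0 → local minimum
  f''(1.5708) = -2 < 0 → local maximum

Critical points: x = -pi + atan(3/4) ≈ -2.4981 (local minimum); x = pi/2 ≈ 1.5708 (local maximum)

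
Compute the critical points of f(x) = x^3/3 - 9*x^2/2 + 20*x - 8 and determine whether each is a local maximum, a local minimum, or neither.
f'(x) = x^2 - 9*x + 20

Solve f'(x) = 0:
  Factor: x^2 - 9*x + 20 = (x - 5)*(x - 4) = 0.
  ⇒ x = 4, 5

f''(x) = 2*x - 9
Second-derivative test at each critical point:
  f''(4) = -1 < 0 → local maximum
  f''(5) = 1 > 0 → local minimum

Critical points: x = 4 (local maximum); x = 5 (local minimum)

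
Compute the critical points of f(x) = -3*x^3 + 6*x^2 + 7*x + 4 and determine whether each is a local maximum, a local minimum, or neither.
f'(x) = -9*x^2 + 12*x + 7

Solve f'(x) = 0:
  9*x^2 - 12*x - 7 = 0 has no rational roots; quadratic formula: x = (12 ± √396)/18.
  ⇒ x = 2/3 - sqrt(11)/3 ≈ -0.4389, 2/3 + sqrt(11)/3 ≈ 1.7722

f''(x) = 12 - 18*x
Second-derivative test at each critical point:
  f''(-0.4389) = 19.8997 > 0 → local minimum
  f''(1.7722) = -19.8997 < 0 → local maximum

Critical points: x = 2/3 - sqrt(11)/3 ≈ -0.4389 (local minimum); x = 2/3 + sqrt(11)/3 ≈ 1.7722 (local maximum)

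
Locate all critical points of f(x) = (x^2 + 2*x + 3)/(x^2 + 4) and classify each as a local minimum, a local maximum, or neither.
f'(x) = 2*(-x^2 + x + 4)/(x^4 + 8*x^2 + 16)

Solve f'(x) = 0:
  f'(x) = -2*(x^2 - x - 4)/(x^2 + 4)^2; the denominator is positive wherever f is defined, so f'(x) = 0 ⇔ -2*x^2 + 2*x + 8 = 0.
  Factor: -2*x^2 + 2*x + 8 = -2*(x^2 - x - 4); x^2 - x - 4 = 0 has no rational roots; quadratic formula: x = (1 ± √17)/2.
  ⇒ x = 1/2 - sqrt(17)/2 ≈ -1.5616, 1/2 + sqrt(17)/2 ≈ 2.5616

f''(x) = 2*(2*x^3 - 3*x^2 - 24*x + 4)/(x^6 + 12*x^4 + 48*x^2 + 64)
Second-derivative test at each critical point:
  f''(-1.5616) = 0.1989 > 0 → local minimum
  f''(2.5616) = -0.0739 < 0 → local maximum

Critical points: x = 1/2 - sqrt(17)/2 ≈ -1.5616 (local minimum); x = 1/2 + sqrt(17)/2 ≈ 2.5616 (local maximum)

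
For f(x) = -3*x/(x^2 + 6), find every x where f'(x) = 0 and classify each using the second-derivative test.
f'(x) = 3*(x^2 - 6)/(x^2 + 6)^2

Solve f'(x) = 0:
  f'(x) = 3*(x^2 - 6)/(x^2 + 6)^2; the denominator is positive wherever f is defined, so f'(x) = 0 ⇔ 3*x^2 - 18 = 0.
  Factor: 3*x^2 - 18 = 3*(x^2 - 6); x^2 - 6 = 0 has no rational roots; quadratic formula: x = (0 ± √24)/2.
  ⇒ x = -sqrt(6) ≈ -2.4495, sqrt(6) ≈ 2.4495

f''(x) = 6*x*(18 - x^2)/(x^2 + 6)^3
Second-derivative test at each critical point:
  f''(-2.4495) = -0.1021 < 0 → local maximum
  f''(2.4495) = 0.1021 > 0 → local minimum

Critical points: x = -sqrt(6) ≈ -2.4495 (local maximum); x = sqrt(6) ≈ 2.4495 (local minimum)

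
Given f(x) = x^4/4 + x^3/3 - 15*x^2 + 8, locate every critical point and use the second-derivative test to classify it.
f'(x) = x*(x^2 + x - 30)

Solve f'(x) = 0:
  Factor: x^3 + x^2 - 30*x = x*(x - 5)*(x + 6) = 0.
  ⇒ x = -6, 0, 5

f''(x) = 3*x^2 + 2*x - 30
Second-derivative test at each critical point:
  f''(-6) = 66 > 0 → local minimum
  f''(0) = -30 < 0 → local maximum
  f''(5) = 55 > 0 → local minimum

Critical points: x = -6 (local minimum); x = 0 (local maximum); x = 5 (local minimum)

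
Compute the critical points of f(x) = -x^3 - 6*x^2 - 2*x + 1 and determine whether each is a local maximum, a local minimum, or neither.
f'(x) = -3*x^2 - 12*x - 2

Solve f'(x) = 0:
  3*x^2 + 12*x + 2 = 0 has no rational roots; quadratic formula: x = (-12 ± √120)/6.
  ⇒ x = -2 - sqrt(30)/3 ≈ -3.8257, -2 + sqrt(30)/3 ≈ -0.1743

f''(x) = -6*x - 12
Second-derivative test at each critical point:
  f''(-3.8257) = 10.9545 > 0 → local minimum
  f''(-0.1743) = -10.9545 < 0 → local maximum

Critical points: x = -2 - sqrt(30)/3 ≈ -3.8257 (local minimum); x = -2 + sqrt(30)/3 ≈ -0.1743 (local maximum)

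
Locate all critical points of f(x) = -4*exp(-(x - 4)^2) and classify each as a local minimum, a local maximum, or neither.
f'(x) = 8*(x - 4)*exp(-(x - 4)^2)

Solve f'(x) = 0:
  f'(x) = (8*x - 32)·exp(-(x - 4)^2) and exp(-(x - 4)^2) > 0 for every x, so f'(x) = 0 ⇔ 8*x - 32 = 0.
  Factor: 8*x - 32 = 8*(x - 4) = 0.
  ⇒ x = 4

f''(x) = 8*(1 - 2*(x - 4)^2)*exp(-(x - 4)^2)
Second-derivative test at each critical point:
  f''(4) = 8 > 0 → local minimum

Critical points: x = 4 (local minimum)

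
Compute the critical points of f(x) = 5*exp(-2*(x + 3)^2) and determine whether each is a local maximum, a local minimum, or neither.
f'(x) = 20*(-x - 3)*exp(-2*(x + 3)^2)

Solve f'(x) = 0:
  f'(x) = (-20*x - 60)·exp(-2*(x + 3)^2) and exp(-2*(x + 3)^2) > 0 for every x, so f'(x) = 0 ⇔ -20*x - 60 = 0.
  Factor: -20*x - 60 = -20*(x + 3) = 0.
  ⇒ x = -3

f''(x) = 20*(4*(x + 3)^2 - 1)*exp(-2*(x + 3)^2)
Second-derivative test at each critical point:
  f''(-3) = -20 < 0 → local maximum

Critical points: x = -3 (local maximum)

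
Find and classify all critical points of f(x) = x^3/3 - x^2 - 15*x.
f'(x) = x^2 - 2*x - 15

Solve f'(x) = 0:
  Factor: x^2 - 2*x - 15 = (x - 5)*(x + 3) = 0.
  ⇒ x = -3, 5

f''(x) = 2*x - 2
Second-derivative test at each critical point:
  f''(-3) = -8 < 0 → local maximum
  f''(5) = 8 > 0 → local minimum

Critical points: x = -3 (local maximum); x = 5 (local minimum)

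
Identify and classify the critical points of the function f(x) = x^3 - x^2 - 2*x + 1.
f'(x) = 3*x^2 - 2*x - 2

Solve f'(x) = 0:
  3*x^2 - 2*x - 2 = 0 has no rational roots; quadratic formula: x = (2 ± √28)/6.
  ⇒ x = 1/3 - sqrt(7)/3 ≈ -0.5486, 1/3 + sqrt(7)/3 ≈ 1.2153

f''(x) = 6*x - 2
Second-derivative test at each critical point:
  f''(-0.5486) = -5.2915 < 0 → local maximum
  f''(1.2153) = 5.2915 > 0 → local minimum

Critical points: x = 1/3 - sqrt(7)/3 ≈ -0.5486 (local maximum); x = 1/3 + sqrt(7)/3 ≈ 1.2153 (local minimum)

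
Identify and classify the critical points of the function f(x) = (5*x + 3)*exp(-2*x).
f'(x) = (-10*x - 1)*exp(-2*x)

Solve f'(x) = 0:
  f'(x) = (-10*x - 1)·exp(-2*x) and exp(-2*x) > 0 for every x, so f'(x) = 0 ⇔ -10*x - 1 = 0.
  -10*x - 1 = 0.
  ⇒ x = -1/10

f''(x) = 4*(5*x - 2)*exp(-2*x)
Second-derivative test at each critical point:
  f''(-1/10) = -12.2140 < 0 → local maximum

Critical points: x = -1/10 (local maximum)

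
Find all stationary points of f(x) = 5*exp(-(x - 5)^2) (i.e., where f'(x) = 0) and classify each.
f'(x) = 10*(5 - x)*exp(-(x - 5)^2)

Solve f'(x) = 0:
  f'(x) = (50 - 10*x)·exp(-(x - 5)^2) and exp(-(x - 5)^2) > 0 for every x, so f'(x) = 0 ⇔ 50 - 10*x = 0.
  Factor: 50 - 10*x = -10*(x - 5) = 0.
  ⇒ x = 5

f''(x) = 10*(2*(x - 5)^2 - 1)*exp(-(x - 5)^2)
Second-derivative test at each critical point:
  f''(5) = -10 < 0 → local maximum

Critical points: x = 5 (local maximum)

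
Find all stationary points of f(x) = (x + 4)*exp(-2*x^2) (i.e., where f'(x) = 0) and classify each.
f'(x) = (-4*x*(x + 4) + 1)*exp(-2*x^2)

Solve f'(x) = 0:
  f'(x) = (-4*x^2 - 16*x + 1)·exp(-2*x^2) and exp(-2*x^2) > 0 for every x, so f'(x) = 0 ⇔ -4*x^2 - 16*x + 1 = 0.
  4*x^2 + 16*x - 1 = 0 has no rational roots; quadratic formula: x = (-16 ± √272)/8.
  ⇒ x = -sqrt(17)/2 - 2 ≈ -4.0616, -2 + sqrt(17)/2 ≈ 0.0616

f''(x) = 4*(4*x^2*(x + 4) - 3*x - 4)*exp(-2*x^2)
Second-derivative test at each critical point:
  f''(-4.0616) = 7.742e-14 > 0 → local minimum
  f''(0.0616) = -16.3679 < 0 → local maximum

Critical points: x = -sqrt(17)/2 - 2 ≈ -4.0616 (local minimum); x = -2 + sqrt(17)/2 ≈ 0.0616 (local maximum)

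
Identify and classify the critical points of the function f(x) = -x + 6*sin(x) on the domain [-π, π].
f'(x) = 6*cos(x) - 1

Solve f'(x) = 0 on [-π, π]:
  f'(x) = 0 ⇔ cos(x) = 1/6, i.e. x = ±arccos(1/6) + 2nπ; keep the solutions lying in [-π, π].
  ⇒ x = -acos(1/6) ≈ -1.4033, acos(1/6) ≈ 1.4033

f''(x) = -6*sin(x)
Second-derivative test at each critical point:
  f''(-1.4033) = 5.9161 > 0 → local minimum
  f''(1.4033) = -5.9161 < 0 → local maximum

Critical points: x = -acos(1/6) ≈ -1.4033 (local minimum); x = acos(1/6) ≈ 1.4033 (local maximum)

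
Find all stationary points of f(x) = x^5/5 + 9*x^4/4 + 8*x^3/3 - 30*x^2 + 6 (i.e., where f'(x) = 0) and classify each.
f'(x) = x*(x^3 + 9*x^2 + 8*x - 60)

Solve f'(x) = 0:
  Factor: x^4 + 9*x^3 + 8*x^2 - 60*x = x*(x - 2)*(x + 5)*(x + 6) = 0.
  ⇒ x = -6, -5, 0, 2

f''(x) = 4*x^3 + 27*x^2 + 16*x - 60
Second-derivative test at each critical point:
  f''(-6) = -48 < 0 → local maximum
  f''(-5) = 35 > 0 → local minimum
  f''(0) = -60 < 0 → local maximum
  f''(2) = 112 > 0 → local minimum

Critical points: x = -6 (local maximum); x = -5 (local minimum); x = 0 (local maximum); x = 2 (local minimum)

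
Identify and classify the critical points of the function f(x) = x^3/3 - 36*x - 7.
f'(x) = x^2 - 36

Solve f'(x) = 0:
  Factor: x^2 - 36 = (x - 6)*(x + 6) = 0.
  ⇒ x = -6, 6

f''(x) = 2*x
Second-derivative test at each critical point:
  f''(-6) = -12 < 0 → local maximum
  f''(6) = 12 > 0 → local minimum

Critical points: x = -6 (local maximum); x = 6 (local minimum)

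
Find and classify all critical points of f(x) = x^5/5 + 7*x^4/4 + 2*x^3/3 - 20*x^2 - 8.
f'(x) = x*(x^3 + 7*x^2 + 2*x - 40)

Solve f'(x) = 0:
  Factor: x^4 + 7*x^3 + 2*x^2 - 40*x = x*(x - 2)*(x + 4)*(x + 5) = 0.
  ⇒ x = -5, -4, 0, 2

f''(x) = 4*x^3 + 21*x^2 + 4*x - 40
Second-derivative test at each critical point:
  f''(-5) = -35 < 0 → local maximum
  f''(-4) = 24 > 0 → local minimum
  f''(0) = -40 < 0 → local maximum
  f''(2) = 84 > 0 → local minimum

Critical points: x = -5 (local maximum); x = -4 (local minimum); x = 0 (local maximum); x = 2 (local minimum)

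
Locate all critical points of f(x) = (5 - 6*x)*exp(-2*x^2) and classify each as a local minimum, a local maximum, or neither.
f'(x) = 2*(2*x*(6*x - 5) - 3)*exp(-2*x^2)

Solve f'(x) = 0:
  f'(x) = (24*x^2 - 20*x - 6)·exp(-2*x^2) and exp(-2*x^2) > 0 for every x, so f'(x) = 0 ⇔ 24*x^2 - 20*x - 6 = 0.
  Factor: 24*x^2 - 20*x - 6 = 2*(12*x^2 - 10*x - 3); 12*x^2 - 10*x - 3 = 0 has no rational roots; quadratic formula: x = (10 ± √244)/24.
  ⇒ x = 5/12 - sqrt(61)/12 ≈ -0.2342, 5/12 + sqrt(61)/12 ≈ 1.0675

f''(x) = 4*(4*x^2*(5 - 6*x) + 18*x - 5)*exp(-2*x^2)
Second-derivative test at each critical point:
  f''(-0.2342) = -27.9955 < 0 → local maximum
  f''(1.0675) = 3.1980 > 0 → local minimum

Critical points: x = 5/12 - sqrt(61)/12 ≈ -0.2342 (local maximum); x = 5/12 + sqrt(61)/12 ≈ 1.0675 (local minimum)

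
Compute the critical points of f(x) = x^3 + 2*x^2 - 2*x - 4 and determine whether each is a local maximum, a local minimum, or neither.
f'(x) = 3*x^2 + 4*x - 2

Solve f'(x) = 0:
  3*x^2 + 4*x - 2 = 0 has no rational roots; quadratic formula: x = (-4 ± √40)/6.
  ⇒ x = -sqrt(10)/3 - 2/3 ≈ -1.7208, -2/3 + sqrt(10)/3 ≈ 0.3874

f''(x) = 6*x + 4
Second-derivative test at each critical point:
  f''(-1.7208) = -6.3246 < 0 → local maximum
  f''(0.3874) = 6.3246 > 0 → local minimum

Critical points: x = -sqrt(10)/3 - 2/3 ≈ -1.7208 (local maximum); x = -2/3 + sqrt(10)/3 ≈ 0.3874 (local minimum)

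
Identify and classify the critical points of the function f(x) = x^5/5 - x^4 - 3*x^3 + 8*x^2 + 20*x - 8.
f'(x) = x^4 - 4*x^3 - 9*x^2 + 16*x + 20

Solve f'(x) = 0:
  Factor: x^4 - 4*x^3 - 9*x^2 + 16*x + 20 = (x - 5)*(x - 2)*(x + 1)*(x + 2) = 0.
  ⇒ x = -2, -1, 2, 5

f''(x) = 4*x^3 - 12*x^2 - 18*x + 16
Second-derivative test at each critical point:
  f''(-2) = -28 < 0 → local maximum
  f''(-1) = 18 > 0 → local minimum
  f''(2) = -36 < 0 → local maximum
  f''(5) = 126 > 0 → local minimum

Critical points: x = -2 (local maximum); x = -1 (local minimum); x = 2 (local maximum); x = 5 (local minimum)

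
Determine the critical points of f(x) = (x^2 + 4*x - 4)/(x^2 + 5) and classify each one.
f'(x) = 2*(-2*x^2 + 9*x + 10)/(x^4 + 10*x^2 + 25)

Solve f'(x) = 0:
  f'(x) = -2*(2*x^2 - 9*x - 10)/(x^2 + 5)^2; the denominator is positive wherever f is defined, so f'(x) = 0 ⇔ -4*x^2 + 18*x + 20 = 0.
  Factor: -4*x^2 + 18*x + 20 = -2*(2*x^2 - 9*x - 10); 2*x^2 - 9*x - 10 = 0 has no rational roots; quadratic formula: x = (9 ± √161)/4.
  ⇒ x = 9/4 - sqrt(161)/4 ≈ -0.9221, 9/4 + sqrt(161)/4 ≈ 5.4221

f''(x) = 2*(4*x^3 - 27*x^2 - 60*x + 45)/(x^6 + 15*x^4 + 75*x^2 + 125)
Second-derivative test at each critical point:
  f''(-0.9221) = 0.7414 > 0 → local minimum
  f''(5.4221) = -0.0214 < 0 → local maximum

Critical points: x = 9/4 - sqrt(161)/4 ≈ -0.9221 (local minimum); x = 9/4 + sqrt(161)/4 ≈ 5.4221 (local maximum)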